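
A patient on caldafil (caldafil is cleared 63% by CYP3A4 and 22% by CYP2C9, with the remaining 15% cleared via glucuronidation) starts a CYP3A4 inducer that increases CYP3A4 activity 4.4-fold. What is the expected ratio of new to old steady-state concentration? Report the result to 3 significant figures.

The CYP3A4 pathway (63% of clearance) is boosted to 4.4× activity: 0.63 × 4.4 = 2.772.
CYP2C9 (22%) and the residual 15% are unaffected.
Relative clearance = 2.772 + 0.22 + 0.15 = 3.142.
Steady-state concentration is inversely proportional to clearance, so the fold-change is 1 / 3.142 = 0.318.

0.318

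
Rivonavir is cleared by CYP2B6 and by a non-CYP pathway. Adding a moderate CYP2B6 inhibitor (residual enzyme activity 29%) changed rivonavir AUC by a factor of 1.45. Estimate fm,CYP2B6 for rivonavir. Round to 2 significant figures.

Let fm be the CYP2B6 fraction. New clearance relative to baseline = fm × 0.29 + (1 − fm).
AUC ratio = 1 / (new CL fraction), so new CL fraction = 1 / 1.45 = 0.6897.
fm × 0.29 + 1 − fm = 0.6897  ⇒  fm × (0.29 − 1) = −0.3103  ⇒  fm = 0.44.

0.44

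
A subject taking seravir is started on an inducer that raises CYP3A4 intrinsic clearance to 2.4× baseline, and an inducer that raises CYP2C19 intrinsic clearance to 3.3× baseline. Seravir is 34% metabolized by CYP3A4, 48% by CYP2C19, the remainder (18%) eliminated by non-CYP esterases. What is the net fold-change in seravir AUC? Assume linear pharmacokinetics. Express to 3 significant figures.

CYP3A4: 0.34 × 2.4 = 0.816
CYP2C19: 0.48 × 3.3 = 1.584
Other: 0.18 (unchanged)
Relative clearance = 0.816 + 1.584 + 0.18 = 2.58.
Net AUC ratio = 1 / 2.58 = 0.388.

0.388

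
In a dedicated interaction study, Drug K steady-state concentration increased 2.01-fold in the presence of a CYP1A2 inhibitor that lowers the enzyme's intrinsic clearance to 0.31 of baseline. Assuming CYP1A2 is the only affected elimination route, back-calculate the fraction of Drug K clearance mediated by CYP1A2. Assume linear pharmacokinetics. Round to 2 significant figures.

0.73

Write x for the fraction cleared via CYP1A2. The observed steady-state concentration change means clearance fell to 1/2.01 = 0.4975 of baseline.
Setting x·0.31 + (1 − x) = 0.4975 and solving: x = (0.4975 − 1)/(0.31 − 1) = 0.73.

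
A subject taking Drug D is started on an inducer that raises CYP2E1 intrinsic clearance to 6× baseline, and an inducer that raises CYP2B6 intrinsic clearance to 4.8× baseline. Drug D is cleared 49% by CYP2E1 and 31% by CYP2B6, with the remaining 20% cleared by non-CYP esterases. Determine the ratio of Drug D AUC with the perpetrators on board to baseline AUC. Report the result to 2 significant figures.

The CYP2E1 pathway (49% of clearance) is boosted to 6× activity: 0.49 × 6 = 2.94.
The CYP2B6 pathway (31% of clearance) is boosted to 4.8× activity: 0.31 × 4.8 = 1.488.
Non-CYP routes (20%) are unchanged.
CL_new/CL_old = 2.94 + 1.488 + 0.2 = 4.628.
Because AUC varies inversely with clearance, the combined effect is 1 / 4.628 = 0.22.

0.22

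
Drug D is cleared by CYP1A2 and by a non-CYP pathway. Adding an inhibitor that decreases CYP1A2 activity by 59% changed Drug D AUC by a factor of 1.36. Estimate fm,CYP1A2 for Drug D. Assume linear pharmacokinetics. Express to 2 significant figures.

0.45

CL'/CL = 1 / 1.36 = 0.7353
0.41·fm + (1 − fm) = 0.7353
fm = (0.7353 − 1) / (0.41 − 1) = 0.45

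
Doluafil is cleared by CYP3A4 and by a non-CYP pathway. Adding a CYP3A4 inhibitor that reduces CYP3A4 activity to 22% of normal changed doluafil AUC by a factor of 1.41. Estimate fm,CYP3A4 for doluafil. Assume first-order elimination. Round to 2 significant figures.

CL'/CL = 1 / 1.41 = 0.7092
0.22·fm + (1 − fm) = 0.7092
fm = (0.7092 − 1) / (0.22 − 1) = 0.37

0.37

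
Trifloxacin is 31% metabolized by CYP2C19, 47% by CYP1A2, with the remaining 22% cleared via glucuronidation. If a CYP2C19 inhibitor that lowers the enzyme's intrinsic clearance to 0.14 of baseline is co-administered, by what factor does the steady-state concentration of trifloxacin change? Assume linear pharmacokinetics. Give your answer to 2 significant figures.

The CYP2C19 pathway (31% of clearance) is reduced to 0.14× activity: 0.31 × 0.14 = 0.0434.
CYP1A2 (47%) and the residual 22% are unaffected.
New clearance relative to baseline: 0.0434 + 0.47 + 0.22 = 0.7334.
Since steady-state concentration ∝ 1/CL, the ratio is 1 / 0.7334 = 1.4.

1.4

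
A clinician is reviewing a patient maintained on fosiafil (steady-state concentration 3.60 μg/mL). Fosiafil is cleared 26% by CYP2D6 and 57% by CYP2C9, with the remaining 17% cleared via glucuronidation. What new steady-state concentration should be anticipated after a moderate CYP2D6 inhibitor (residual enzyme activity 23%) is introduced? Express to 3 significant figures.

4.50 μg/mL

The CYP2D6 pathway (26% of clearance) is reduced to 0.23× activity: 0.26 × 0.23 = 0.0598.
CYP2C9 (57%) and the residual 17% are unaffected.
Relative clearance = 0.0598 + 0.57 + 0.17 = 0.7998.
With dosing unchanged, steady-state concentration scales as 1/CL: 3.60 / 0.7998 = 4.50 μg/mL.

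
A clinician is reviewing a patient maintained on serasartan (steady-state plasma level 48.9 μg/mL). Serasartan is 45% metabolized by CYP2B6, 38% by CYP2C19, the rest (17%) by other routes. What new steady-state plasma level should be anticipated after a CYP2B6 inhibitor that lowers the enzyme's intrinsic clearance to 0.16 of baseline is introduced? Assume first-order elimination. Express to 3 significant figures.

CYP2B6: 0.45 × 0.16 = 0.072
CYP2C19: 0.38 (unchanged)
Other: 0.17 (unchanged)
New clearance relative to baseline: 0.072 + 0.38 + 0.17 = 0.622.
New steady-state plasma level = baseline ÷ relative clearance = 48.9 / 0.622 = 78.6 μg/mL.

78.6 μg/mL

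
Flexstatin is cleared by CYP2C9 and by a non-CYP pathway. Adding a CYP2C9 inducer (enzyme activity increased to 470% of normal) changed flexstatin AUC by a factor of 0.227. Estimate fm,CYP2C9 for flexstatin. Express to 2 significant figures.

0.92

CL'/CL = 1 / 0.227 = 4.405
4.7·fm + (1 − fm) = 4.405
fm = (4.405 − 1) / (4.7 − 1) = 0.92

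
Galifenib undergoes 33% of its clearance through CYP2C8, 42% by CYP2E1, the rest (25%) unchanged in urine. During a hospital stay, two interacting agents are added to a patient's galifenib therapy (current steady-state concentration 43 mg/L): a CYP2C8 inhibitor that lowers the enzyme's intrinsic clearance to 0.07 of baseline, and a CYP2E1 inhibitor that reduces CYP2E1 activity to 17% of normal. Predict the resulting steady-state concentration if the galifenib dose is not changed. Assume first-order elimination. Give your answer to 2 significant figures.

1.2 × 10² mg/L

The CYP2C8 pathway (33% of clearance) falls to 0.07× activity: 0.33 × 0.07 = 0.0231.
The CYP2E1 pathway (42% of clearance) drops to 0.17× activity: 0.42 × 0.17 = 0.0714.
The remaining 25% of clearance is unaffected.
CL_new/CL_old = 0.0231 + 0.0714 + 0.25 = 0.3445.
Dividing the baseline by the relative clearance: 43 / 0.3445 = 1.2 × 10² mg/L.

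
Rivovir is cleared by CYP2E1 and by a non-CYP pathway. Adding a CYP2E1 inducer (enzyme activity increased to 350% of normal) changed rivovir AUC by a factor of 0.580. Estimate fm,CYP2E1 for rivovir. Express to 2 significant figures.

CL'/CL = 1 / 0.580 = 1.724
3.5·fm + (1 − fm) = 1.724
fm = (1.724 − 1) / (3.5 − 1) = 0.29

0.29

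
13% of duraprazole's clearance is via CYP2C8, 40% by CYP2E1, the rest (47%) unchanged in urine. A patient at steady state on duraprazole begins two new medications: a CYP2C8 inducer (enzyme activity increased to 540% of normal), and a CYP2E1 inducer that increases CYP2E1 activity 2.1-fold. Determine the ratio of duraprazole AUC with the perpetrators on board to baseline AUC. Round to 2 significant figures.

0.50

The CYP2C8 pathway (13% of clearance) increases to 5.4× activity: 0.13 × 5.4 = 0.702.
The CYP2E1 pathway (40% of clearance) rises to 2.1× activity: 0.4 × 2.1 = 0.84.
The remaining 47% of clearance is unaffected.
New clearance relative to baseline: 0.702 + 0.84 + 0.47 = 2.012.
Net AUC ratio = 1 / 2.012 = 0.50.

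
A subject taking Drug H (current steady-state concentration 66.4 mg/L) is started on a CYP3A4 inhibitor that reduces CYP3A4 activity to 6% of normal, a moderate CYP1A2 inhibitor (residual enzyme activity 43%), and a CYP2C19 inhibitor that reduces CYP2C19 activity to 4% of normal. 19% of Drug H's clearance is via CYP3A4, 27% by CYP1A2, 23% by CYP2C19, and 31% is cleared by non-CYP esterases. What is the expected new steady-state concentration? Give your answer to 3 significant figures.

149 mg/L

The CYP3A4 pathway (19% of clearance) drops to 0.06× activity: 0.19 × 0.06 = 0.0114.
The CYP1A2 pathway (27% of clearance) drops to 0.43× activity: 0.27 × 0.43 = 0.1161.
The CYP2C19 pathway (23% of clearance) drops to 0.04× activity: 0.23 × 0.04 = 0.0092.
The remaining 31% of clearance is unaffected.
New clearance relative to baseline: 0.0114 + 0.1161 + 0.0092 + 0.31 = 0.4467.
New steady-state concentration = 66.4 / 0.4467 = 149 mg/L (concentration scales inversely with clearance).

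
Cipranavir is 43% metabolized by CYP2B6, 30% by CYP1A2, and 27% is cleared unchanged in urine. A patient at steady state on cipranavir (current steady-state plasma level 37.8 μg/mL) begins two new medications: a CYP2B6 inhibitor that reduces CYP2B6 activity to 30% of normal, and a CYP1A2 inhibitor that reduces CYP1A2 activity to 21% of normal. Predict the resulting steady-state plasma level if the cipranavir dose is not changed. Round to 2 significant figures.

82 μg/mL

CYP2B6: 0.43 × 0.3 = 0.129
CYP1A2: 0.3 × 0.21 = 0.063
Other: 0.27 (unchanged)
CL_new/CL_old = 0.129 + 0.063 + 0.27 = 0.462.
New steady-state plasma level = 37.8 / 0.462 = 82 μg/mL (concentration scales inversely with clearance).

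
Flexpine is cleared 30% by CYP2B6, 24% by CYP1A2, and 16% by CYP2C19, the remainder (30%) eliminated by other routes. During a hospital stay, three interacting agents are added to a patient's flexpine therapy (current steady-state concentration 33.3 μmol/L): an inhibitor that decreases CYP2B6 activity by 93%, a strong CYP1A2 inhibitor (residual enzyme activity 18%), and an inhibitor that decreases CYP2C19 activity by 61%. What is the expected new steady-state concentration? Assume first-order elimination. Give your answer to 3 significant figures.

78.1 μmol/L

CYP2B6: 0.3 × 0.07 = 0.021
CYP1A2: 0.24 × 0.18 = 0.0432
CYP2C19: 0.16 × 0.39 = 0.0624
Other: 0.3 (unchanged)
New clearance relative to baseline: 0.021 + 0.0432 + 0.0624 + 0.3 = 0.4266.
New steady-state concentration = 33.3 / 0.4266 = 78.1 μmol/L (concentration scales inversely with clearance).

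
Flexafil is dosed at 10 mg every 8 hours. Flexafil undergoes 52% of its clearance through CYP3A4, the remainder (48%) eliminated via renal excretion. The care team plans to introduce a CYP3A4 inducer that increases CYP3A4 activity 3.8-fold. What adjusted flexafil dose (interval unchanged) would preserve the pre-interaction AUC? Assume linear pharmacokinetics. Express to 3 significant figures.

The CYP3A4 pathway (52% of clearance) increases to 3.8× activity: 0.52 × 3.8 = 1.976.
The remaining 48% of clearance is unaffected.
CL_new/CL_old = 1.976 + 0.48 = 2.456.
Exposure is unchanged when dose changes in proportion to clearance. New dose = 10 mg × 2.456 = 24.6 mg.

24.6 mg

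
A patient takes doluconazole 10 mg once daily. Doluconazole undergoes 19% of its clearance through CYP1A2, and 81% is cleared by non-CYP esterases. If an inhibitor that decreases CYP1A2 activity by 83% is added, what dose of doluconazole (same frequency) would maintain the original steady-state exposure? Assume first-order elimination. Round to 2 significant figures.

The CYP1A2 pathway (19% of clearance) falls to 0.17× activity: 0.19 × 0.17 = 0.0323.
Non-CYP routes (81%) are unchanged.
New clearance relative to baseline: 0.0323 + 0.81 = 0.8423.
Exposure is unchanged when dose changes in proportion to clearance. New dose = 10 mg × 0.8423 = 8.4 mg.

8.4 mg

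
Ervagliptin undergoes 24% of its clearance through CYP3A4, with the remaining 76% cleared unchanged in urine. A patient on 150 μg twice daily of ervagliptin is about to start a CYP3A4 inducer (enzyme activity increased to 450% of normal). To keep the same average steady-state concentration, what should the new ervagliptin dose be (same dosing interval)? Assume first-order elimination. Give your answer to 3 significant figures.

CYP3A4: 0.24 × 4.5 = 1.08
Other: 0.76 (unchanged)
CL_new/CL_old = 1.08 + 0.76 = 1.84.
Exposure is unchanged when dose changes in proportion to clearance. New dose = 150 μg × 1.84 = 276 μg.

276 μg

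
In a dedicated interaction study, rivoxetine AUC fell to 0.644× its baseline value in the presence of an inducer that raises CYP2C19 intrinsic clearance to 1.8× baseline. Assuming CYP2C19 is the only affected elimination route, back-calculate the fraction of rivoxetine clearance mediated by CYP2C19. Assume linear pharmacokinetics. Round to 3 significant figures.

Let x = fm,CYP2C19. Because AUC ∝ 1/CL, relative clearance rose to 1/0.644 = 1.553.
Only the CYP2C19 route changed, so 1.553 = x·1.8 + (1 − x), giving x = 0.691.

0.691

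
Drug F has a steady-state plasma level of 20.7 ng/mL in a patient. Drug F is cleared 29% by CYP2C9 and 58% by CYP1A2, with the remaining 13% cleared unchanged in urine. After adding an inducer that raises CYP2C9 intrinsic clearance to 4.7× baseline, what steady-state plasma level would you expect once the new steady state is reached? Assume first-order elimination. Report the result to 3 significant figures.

CYP2C9: 0.29 × 4.7 = 1.363
CYP1A2: 0.58 (unchanged)
Other: 0.13 (unchanged)
CL_new/CL_old = 1.363 + 0.58 + 0.13 = 2.073.
New steady-state plasma level = baseline ÷ relative clearance = 20.7 / 2.073 = 9.99 ng/mL.

9.99 ng/mL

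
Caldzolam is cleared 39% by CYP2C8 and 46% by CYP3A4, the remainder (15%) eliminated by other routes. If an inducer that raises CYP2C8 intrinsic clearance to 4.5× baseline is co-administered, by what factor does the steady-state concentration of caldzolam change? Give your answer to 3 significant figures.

The CYP2C8 pathway (39% of clearance) rises to 4.5× activity: 0.39 × 4.5 = 1.755.
CYP3A4 (46%) and the residual 15% are unaffected.
Relative clearance = 1.755 + 0.46 + 0.15 = 2.365.
Since steady-state concentration ∝ 1/CL, the ratio is 1 / 2.365 = 0.423.

0.423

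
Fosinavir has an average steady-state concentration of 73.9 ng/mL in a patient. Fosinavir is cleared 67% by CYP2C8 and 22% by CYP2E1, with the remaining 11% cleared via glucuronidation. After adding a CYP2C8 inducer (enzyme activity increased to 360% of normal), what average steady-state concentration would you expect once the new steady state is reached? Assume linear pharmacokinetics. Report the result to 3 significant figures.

27.0 ng/mL

The CYP2C8 pathway (67% of clearance) rises to 3.6× activity: 0.67 × 3.6 = 2.412.
CYP2E1 (22%) and the residual 11% are unaffected.
New clearance relative to baseline: 2.412 + 0.22 + 0.11 = 2.742.
With dosing unchanged, average steady-state concentration scales as 1/CL: 73.9 / 2.742 = 27.0 ng/mL.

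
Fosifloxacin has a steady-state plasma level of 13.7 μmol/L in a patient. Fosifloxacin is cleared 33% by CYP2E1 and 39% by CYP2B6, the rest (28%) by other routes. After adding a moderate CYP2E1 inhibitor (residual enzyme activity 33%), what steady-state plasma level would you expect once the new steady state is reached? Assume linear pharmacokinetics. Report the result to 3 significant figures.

CYP2E1: 0.33 × 0.33 = 0.1089
CYP2B6: 0.39 (unchanged)
Other: 0.28 (unchanged)
New clearance relative to baseline: 0.1089 + 0.39 + 0.28 = 0.7789.
New steady-state plasma level = baseline ÷ relative clearance = 13.7 / 0.7789 = 17.6 μmol/L.

17.6 μmol/L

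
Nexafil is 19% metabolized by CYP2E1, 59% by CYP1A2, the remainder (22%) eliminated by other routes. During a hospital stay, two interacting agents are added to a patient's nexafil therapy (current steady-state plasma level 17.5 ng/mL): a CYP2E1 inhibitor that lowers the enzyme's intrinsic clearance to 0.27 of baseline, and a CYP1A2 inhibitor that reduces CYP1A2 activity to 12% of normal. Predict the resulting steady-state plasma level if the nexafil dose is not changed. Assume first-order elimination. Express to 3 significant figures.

51.2 ng/mL

CYP2E1: 0.19 × 0.27 = 0.0513
CYP1A2: 0.59 × 0.12 = 0.0708
Other: 0.22 (unchanged)
Relative clearance = 0.0513 + 0.0708 + 0.22 = 0.3421.
New steady-state plasma level = 17.5 / 0.3421 = 51.2 ng/mL (concentration scales inversely with clearance).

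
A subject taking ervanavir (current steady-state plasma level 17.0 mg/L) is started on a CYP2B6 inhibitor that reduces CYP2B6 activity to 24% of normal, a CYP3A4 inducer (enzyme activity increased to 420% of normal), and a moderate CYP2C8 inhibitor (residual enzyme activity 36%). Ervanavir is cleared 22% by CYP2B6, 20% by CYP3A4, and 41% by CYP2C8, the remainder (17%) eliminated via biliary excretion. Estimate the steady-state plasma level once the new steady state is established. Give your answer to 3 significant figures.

The CYP2B6 pathway (22% of clearance) is reduced to 0.24× activity: 0.22 × 0.24 = 0.0528.
The CYP3A4 pathway (20% of clearance) increases to 4.2× activity: 0.2 × 4.2 = 0.84.
The CYP2C8 pathway (41% of clearance) drops to 0.36× activity: 0.41 × 0.36 = 0.1476.
Non-CYP routes (17%) are unchanged.
Relative clearance = 0.0528 + 0.84 + 0.1476 + 0.17 = 1.2104.
New steady-state plasma level = 17.0 / 1.2104 = 14.0 mg/L (concentration scales inversely with clearance).

14.0 mg/L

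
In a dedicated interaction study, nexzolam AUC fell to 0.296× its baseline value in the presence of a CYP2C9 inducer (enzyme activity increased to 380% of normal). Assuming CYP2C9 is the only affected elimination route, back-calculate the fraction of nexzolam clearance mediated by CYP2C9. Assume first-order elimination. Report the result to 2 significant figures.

Let fm be the CYP2C9 fraction. New clearance relative to baseline = fm × 3.8 + (1 − fm).
AUC ratio = 1 / (new CL fraction), so new CL fraction = 1 / 0.296 = 3.378.
fm × 3.8 + 1 − fm = 3.378  ⇒  fm × (3.8 − 1) = 2.378  ⇒  fm = 0.85.

0.85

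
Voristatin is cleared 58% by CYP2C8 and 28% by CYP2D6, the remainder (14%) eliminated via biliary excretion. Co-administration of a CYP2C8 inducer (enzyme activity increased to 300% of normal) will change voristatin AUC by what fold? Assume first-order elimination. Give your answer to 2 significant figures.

0.46

The CYP2C8 pathway (58% of clearance) is boosted to 3× activity: 0.58 × 3 = 1.74.
CYP2D6 (28%) and the residual 14% are unaffected.
Relative clearance = 1.74 + 0.28 + 0.14 = 2.16.
AUC is inversely proportional to clearance, so the fold-change is 1 / 2.16 = 0.46.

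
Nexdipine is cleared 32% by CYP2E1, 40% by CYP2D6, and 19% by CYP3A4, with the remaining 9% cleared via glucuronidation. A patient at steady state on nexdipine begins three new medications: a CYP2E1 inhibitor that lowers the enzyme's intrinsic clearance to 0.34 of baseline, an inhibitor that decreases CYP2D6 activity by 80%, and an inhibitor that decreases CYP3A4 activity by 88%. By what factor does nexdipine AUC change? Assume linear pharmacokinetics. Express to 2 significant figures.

3.3

The CYP2E1 pathway (32% of clearance) drops to 0.34× activity: 0.32 × 0.34 = 0.1088.
The CYP2D6 pathway (40% of clearance) falls to 0.2× activity: 0.4 × 0.2 = 0.08.
The CYP3A4 pathway (19% of clearance) is reduced to 0.12× activity: 0.19 × 0.12 = 0.0228.
The remaining 9% of clearance is unaffected.
New clearance relative to baseline: 0.1088 + 0.08 + 0.0228 + 0.09 = 0.3016.
Net AUC ratio = 1 / 0.3016 = 3.3.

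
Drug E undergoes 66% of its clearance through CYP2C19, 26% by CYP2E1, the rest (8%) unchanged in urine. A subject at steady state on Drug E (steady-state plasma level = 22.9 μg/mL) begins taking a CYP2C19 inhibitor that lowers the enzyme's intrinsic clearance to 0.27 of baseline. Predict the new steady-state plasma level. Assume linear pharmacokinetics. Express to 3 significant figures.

The CYP2C19 pathway (66% of clearance) drops to 0.27× activity: 0.66 × 0.27 = 0.1782.
CYP2E1 (26%) and the residual 8% are unaffected.
New clearance relative to baseline: 0.1782 + 0.26 + 0.08 = 0.5182.
With dosing unchanged, steady-state plasma level scales as 1/CL: 22.9 / 0.5182 = 44.2 μg/mL.

44.2 μg/mL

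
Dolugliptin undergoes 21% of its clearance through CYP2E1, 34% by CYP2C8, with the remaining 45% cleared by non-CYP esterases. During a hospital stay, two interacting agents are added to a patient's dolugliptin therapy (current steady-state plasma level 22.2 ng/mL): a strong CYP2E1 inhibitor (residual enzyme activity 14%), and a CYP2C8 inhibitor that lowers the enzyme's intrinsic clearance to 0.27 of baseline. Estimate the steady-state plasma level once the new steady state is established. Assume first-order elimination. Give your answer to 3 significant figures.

38.9 ng/mL

CYP2E1: 0.21 × 0.14 = 0.0294
CYP2C8: 0.34 × 0.27 = 0.0918
Other: 0.45 (unchanged)
CL_new/CL_old = 0.0294 + 0.0918 + 0.45 = 0.5712.
New steady-state plasma level = 22.2 / 0.5712 = 38.9 ng/mL (concentration scales inversely with clearance).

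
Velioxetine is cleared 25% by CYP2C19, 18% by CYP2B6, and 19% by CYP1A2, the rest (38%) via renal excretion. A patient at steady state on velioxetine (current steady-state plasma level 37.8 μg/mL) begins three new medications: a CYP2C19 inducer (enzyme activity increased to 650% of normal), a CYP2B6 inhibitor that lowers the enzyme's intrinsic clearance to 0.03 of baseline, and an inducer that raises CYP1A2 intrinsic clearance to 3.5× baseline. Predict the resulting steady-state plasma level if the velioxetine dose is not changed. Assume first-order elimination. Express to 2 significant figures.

The CYP2C19 pathway (25% of clearance) rises to 6.5× activity: 0.25 × 6.5 = 1.625.
The CYP2B6 pathway (18% of clearance) drops to 0.03× activity: 0.18 × 0.03 = 0.0054.
The CYP1A2 pathway (19% of clearance) increases to 3.5× activity: 0.19 × 3.5 = 0.665.
The remaining 38% of clearance is unaffected.
CL_new/CL_old = 1.625 + 0.0054 + 0.665 + 0.38 = 2.6754.
New steady-state plasma level = 37.8 / 2.6754 = 14 μg/mL (concentration scales inversely with clearance).

14 μg/mL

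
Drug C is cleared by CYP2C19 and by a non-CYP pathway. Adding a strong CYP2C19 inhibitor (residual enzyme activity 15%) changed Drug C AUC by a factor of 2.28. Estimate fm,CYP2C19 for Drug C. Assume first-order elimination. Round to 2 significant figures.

Write x for the fraction cleared via CYP2C19. The observed AUC change means clearance fell to 1/2.28 = 0.4386 of baseline.
Only the CYP2C19 route changed, so 0.4386 = x·0.15 + (1 − x), giving x = 0.66.

0.66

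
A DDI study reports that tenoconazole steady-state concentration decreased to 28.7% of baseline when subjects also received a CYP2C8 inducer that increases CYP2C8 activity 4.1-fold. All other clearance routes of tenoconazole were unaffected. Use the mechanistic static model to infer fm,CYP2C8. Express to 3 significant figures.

Call the CYP2C8 fraction fm. After the interaction, CL_new/CL_old = fm × 4.1 + (1 − fm).
Steady-state concentration ratio = 1 / (new CL fraction), so new CL fraction = 1 / 0.287 = 3.484.
fm × 4.1 + 1 − fm = 3.484  ⇒  fm × (4.1 − 1) = 2.484  ⇒  fm = 0.801.

0.801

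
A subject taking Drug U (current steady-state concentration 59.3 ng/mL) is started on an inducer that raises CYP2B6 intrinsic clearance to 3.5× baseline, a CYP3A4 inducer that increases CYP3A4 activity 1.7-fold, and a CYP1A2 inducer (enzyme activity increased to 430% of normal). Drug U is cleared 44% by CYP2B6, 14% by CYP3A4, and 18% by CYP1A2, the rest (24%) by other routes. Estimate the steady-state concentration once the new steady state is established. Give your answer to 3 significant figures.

21.2 ng/mL

CYP2B6: 0.44 × 3.5 = 1.54
CYP3A4: 0.14 × 1.7 = 0.238
CYP1A2: 0.18 × 4.3 = 0.774
Other: 0.24 (unchanged)
Relative clearance = 1.54 + 0.238 + 0.774 + 0.24 = 2.792.
Dividing the baseline by the relative clearance: 59.3 / 2.792 = 21.2 ng/mL.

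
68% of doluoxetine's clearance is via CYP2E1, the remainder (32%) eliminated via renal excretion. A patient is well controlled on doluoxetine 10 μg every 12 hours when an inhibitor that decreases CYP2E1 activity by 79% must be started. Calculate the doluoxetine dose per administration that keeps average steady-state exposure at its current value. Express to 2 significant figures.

CYP2E1: 0.68 × 0.21 = 0.1428
Other: 0.32 (unchanged)
New clearance relative to baseline: 0.1428 + 0.32 = 0.4628.
Css,avg = (dose rate)/CL, so holding Css fixed requires dose ∝ CL: 10 × 0.4628 = 4.6 μg.

4.6 μg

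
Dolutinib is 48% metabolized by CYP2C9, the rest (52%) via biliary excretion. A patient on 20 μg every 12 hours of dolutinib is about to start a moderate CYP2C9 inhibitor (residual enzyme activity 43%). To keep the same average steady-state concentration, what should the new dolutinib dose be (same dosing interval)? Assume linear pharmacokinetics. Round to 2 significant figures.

15 μg

The CYP2C9 pathway (48% of clearance) is reduced to 0.43× activity: 0.48 × 0.43 = 0.2064.
The remaining 52% of clearance is unaffected.
CL_new/CL_old = 0.2064 + 0.52 = 0.7264.
Exposure is unchanged when dose changes in proportion to clearance. New dose = 20 μg × 0.7264 = 15 μg.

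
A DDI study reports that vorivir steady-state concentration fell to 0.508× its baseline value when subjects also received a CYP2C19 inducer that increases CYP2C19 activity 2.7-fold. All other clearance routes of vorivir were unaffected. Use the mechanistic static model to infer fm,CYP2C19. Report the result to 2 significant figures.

0.57

Let x = fm,CYP2C19. Because steady-state concentration ∝ 1/CL, relative clearance rose to 1/0.508 = 1.969.
Only the CYP2C19 route changed, so 1.969 = x·2.7 + (1 − x), giving x = 0.57.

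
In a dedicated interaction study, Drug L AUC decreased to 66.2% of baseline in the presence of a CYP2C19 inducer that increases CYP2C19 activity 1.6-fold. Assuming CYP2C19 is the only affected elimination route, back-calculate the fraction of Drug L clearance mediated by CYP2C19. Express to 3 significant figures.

0.851

Call the CYP2C19 fraction fm. After the interaction, CL_new/CL_old = fm × 1.6 + (1 − fm).
AUC ratio = 1 / (new CL fraction), so new CL fraction = 1 / 0.662 = 1.511.
fm × 1.6 + 1 − fm = 1.511  ⇒  fm × (1.6 − 1) = 0.5106  ⇒  fm = 0.851.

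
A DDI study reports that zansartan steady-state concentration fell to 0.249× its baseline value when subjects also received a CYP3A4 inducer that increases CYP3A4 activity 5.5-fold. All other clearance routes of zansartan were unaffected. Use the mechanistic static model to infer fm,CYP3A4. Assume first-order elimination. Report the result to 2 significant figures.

CL'/CL = 1 / 0.249 = 4.016
5.5·fm + (1 − fm) = 4.016
fm = (4.016 − 1) / (5.5 − 1) = 0.67

0.67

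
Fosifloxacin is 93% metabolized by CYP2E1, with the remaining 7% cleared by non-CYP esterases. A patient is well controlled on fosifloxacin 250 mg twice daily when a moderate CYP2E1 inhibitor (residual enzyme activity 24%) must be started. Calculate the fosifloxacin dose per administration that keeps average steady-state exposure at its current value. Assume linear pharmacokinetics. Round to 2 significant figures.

The CYP2E1 pathway (93% of clearance) drops to 0.24× activity: 0.93 × 0.24 = 0.2232.
Non-CYP routes (7%) are unchanged.
CL_new/CL_old = 0.2232 + 0.07 = 0.2932.
Css,avg = (dose rate)/CL, so holding Css fixed requires dose ∝ CL: 250 × 0.2932 = 73 mg.

73 mg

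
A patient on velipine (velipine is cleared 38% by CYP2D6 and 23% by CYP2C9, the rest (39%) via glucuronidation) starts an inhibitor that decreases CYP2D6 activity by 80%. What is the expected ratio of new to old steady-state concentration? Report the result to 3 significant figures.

CYP2D6: 0.38 × 0.2 = 0.076
CYP2C9: 0.23 (unchanged)
Other: 0.39 (unchanged)
CL_new/CL_old = 0.076 + 0.23 + 0.39 = 0.696.
Since steady-state concentration ∝ 1/CL, the ratio is 1 / 0.696 = 1.44.

1.44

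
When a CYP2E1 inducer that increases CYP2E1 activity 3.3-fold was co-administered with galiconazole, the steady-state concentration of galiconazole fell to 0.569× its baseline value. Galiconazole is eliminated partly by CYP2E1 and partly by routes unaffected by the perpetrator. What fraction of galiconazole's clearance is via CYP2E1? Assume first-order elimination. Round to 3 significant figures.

Write x for the fraction cleared via CYP2E1. The observed steady-state concentration change means clearance rose to 1/0.569 = 1.757 of baseline.
Only the CYP2E1 route changed, so 1.757 = x·3.3 + (1 − x), giving x = 0.329.

0.329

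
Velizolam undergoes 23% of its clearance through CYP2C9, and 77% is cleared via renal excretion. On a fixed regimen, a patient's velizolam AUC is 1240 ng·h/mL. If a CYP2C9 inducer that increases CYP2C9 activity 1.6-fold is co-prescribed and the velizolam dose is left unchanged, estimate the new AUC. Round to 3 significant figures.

The CYP2C9 pathway (23% of clearance) increases to 1.6× activity: 0.23 × 1.6 = 0.368.
The remaining 77% of clearance is unaffected.
CL_new/CL_old = 0.368 + 0.77 = 1.138.
AUC ∝ 1/CL, so new value = 1240 / 1.138 = 1.09 × 10³ ng·h/mL.

1.09 × 10³ ng·h/mL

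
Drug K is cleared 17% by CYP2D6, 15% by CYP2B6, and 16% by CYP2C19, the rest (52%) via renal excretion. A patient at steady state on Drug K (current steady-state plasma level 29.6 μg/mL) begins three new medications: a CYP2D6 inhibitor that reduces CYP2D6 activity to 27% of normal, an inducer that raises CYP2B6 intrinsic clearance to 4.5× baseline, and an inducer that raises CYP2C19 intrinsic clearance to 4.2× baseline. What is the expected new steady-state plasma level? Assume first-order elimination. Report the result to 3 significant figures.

The CYP2D6 pathway (17% of clearance) falls to 0.27× activity: 0.17 × 0.27 = 0.0459.
The CYP2B6 pathway (15% of clearance) is boosted to 4.5× activity: 0.15 × 4.5 = 0.675.
The CYP2C19 pathway (16% of clearance) increases to 4.2× activity: 0.16 × 4.2 = 0.672.
The remaining 52% of clearance is unaffected.
Relative clearance = 0.0459 + 0.675 + 0.672 + 0.52 = 1.9129.
New steady-state plasma level = 29.6 / 1.9129 = 15.5 μg/mL (concentration scales inversely with clearance).

15.5 μg/mL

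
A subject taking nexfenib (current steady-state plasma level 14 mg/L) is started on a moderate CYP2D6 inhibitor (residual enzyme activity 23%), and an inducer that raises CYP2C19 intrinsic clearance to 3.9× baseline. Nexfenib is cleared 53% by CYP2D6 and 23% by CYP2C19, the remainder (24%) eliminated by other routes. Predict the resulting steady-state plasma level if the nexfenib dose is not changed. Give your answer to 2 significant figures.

11 mg/L

CYP2D6: 0.53 × 0.23 = 0.1219
CYP2C19: 0.23 × 3.9 = 0.897
Other: 0.24 (unchanged)
CL_new/CL_old = 0.1219 + 0.897 + 0.24 = 1.2589.
New steady-state plasma level = 14 / 1.2589 = 11 mg/L (concentration scales inversely with clearance).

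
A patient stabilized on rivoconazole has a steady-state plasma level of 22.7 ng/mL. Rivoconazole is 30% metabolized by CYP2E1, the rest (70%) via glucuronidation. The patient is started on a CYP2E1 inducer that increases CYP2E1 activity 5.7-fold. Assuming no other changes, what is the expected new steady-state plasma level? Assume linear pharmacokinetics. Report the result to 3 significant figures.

CYP2E1: 0.3 × 5.7 = 1.71
Other: 0.7 (unchanged)
Relative clearance = 1.71 + 0.7 = 2.41.
With dosing unchanged, steady-state plasma level scales as 1/CL: 22.7 / 2.41 = 9.42 ng/mL.

9.42 ng/mL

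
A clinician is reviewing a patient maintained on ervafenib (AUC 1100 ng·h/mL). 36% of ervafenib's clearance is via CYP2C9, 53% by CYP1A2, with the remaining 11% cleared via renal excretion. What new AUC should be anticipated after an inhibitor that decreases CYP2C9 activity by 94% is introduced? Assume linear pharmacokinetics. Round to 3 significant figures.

CYP2C9: 0.36 × 0.06 = 0.0216
CYP1A2: 0.53 (unchanged)
Other: 0.11 (unchanged)
New clearance relative to baseline: 0.0216 + 0.53 + 0.11 = 0.6616.
AUC ∝ 1/CL, so new value = 1100 / 0.6616 = 1.66 × 10³ ng·h/mL.

1.66 × 10³ ng·h/mL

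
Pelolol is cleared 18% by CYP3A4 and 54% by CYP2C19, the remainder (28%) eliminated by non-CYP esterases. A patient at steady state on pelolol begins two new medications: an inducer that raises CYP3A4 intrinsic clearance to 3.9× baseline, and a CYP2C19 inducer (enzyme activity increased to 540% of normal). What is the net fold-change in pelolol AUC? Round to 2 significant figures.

The CYP3A4 pathway (18% of clearance) is boosted to 3.9× activity: 0.18 × 3.9 = 0.702.
The CYP2C19 pathway (54% of clearance) rises to 5.4× activity: 0.54 × 5.4 = 2.916.
The remaining 28% of clearance is unaffected.
Relative clearance = 0.702 + 2.916 + 0.28 = 3.898.
Net AUC ratio = 1 / 3.898 = 0.26.

0.26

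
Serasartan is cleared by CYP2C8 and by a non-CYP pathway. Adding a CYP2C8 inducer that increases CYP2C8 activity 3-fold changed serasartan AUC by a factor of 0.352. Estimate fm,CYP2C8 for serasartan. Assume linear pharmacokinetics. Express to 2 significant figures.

0.92

Let x = fm,CYP2C8. Because AUC ∝ 1/CL, relative clearance rose to 1/0.352 = 2.841.
Only the CYP2C8 route changed, so 2.841 = x·3 + (1 − x), giving x = 0.92.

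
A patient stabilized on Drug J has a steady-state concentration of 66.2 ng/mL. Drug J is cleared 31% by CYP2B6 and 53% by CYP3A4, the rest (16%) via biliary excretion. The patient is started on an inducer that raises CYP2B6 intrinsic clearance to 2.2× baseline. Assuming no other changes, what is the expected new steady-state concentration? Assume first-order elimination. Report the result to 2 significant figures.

48 ng/mL

The CYP2B6 pathway (31% of clearance) is boosted to 2.2× activity: 0.31 × 2.2 = 0.682.
CYP3A4 (53%) and the residual 16% are unaffected.
CL_new/CL_old = 0.682 + 0.53 + 0.16 = 1.372.
New steady-state concentration = baseline ÷ relative clearance = 66.2 / 1.372 = 48 ng/mL.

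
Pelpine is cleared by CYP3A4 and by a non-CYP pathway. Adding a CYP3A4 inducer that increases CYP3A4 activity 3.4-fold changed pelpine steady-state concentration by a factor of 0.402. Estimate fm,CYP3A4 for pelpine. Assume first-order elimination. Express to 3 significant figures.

Let fm be the CYP3A4 fraction. New clearance relative to baseline = fm × 3.4 + (1 − fm).
Steady-state concentration ratio = 1 / (new CL fraction), so new CL fraction = 1 / 0.402 = 2.488.
fm × 3.4 + 1 − fm = 2.488  ⇒  fm × (3.4 − 1) = 1.488  ⇒  fm = 0.620.

0.620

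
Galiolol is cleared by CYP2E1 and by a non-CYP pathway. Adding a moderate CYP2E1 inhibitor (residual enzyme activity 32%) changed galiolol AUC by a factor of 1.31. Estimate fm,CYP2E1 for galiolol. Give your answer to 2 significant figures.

0.35

Let fm be the CYP2E1 fraction. New clearance relative to baseline = fm × 0.32 + (1 − fm).
AUC ratio = 1 / (new CL fraction), so new CL fraction = 1 / 1.31 = 0.7634.
fm × 0.32 + 1 − fm = 0.7634  ⇒  fm × (0.32 − 1) = −0.2366  ⇒  fm = 0.35.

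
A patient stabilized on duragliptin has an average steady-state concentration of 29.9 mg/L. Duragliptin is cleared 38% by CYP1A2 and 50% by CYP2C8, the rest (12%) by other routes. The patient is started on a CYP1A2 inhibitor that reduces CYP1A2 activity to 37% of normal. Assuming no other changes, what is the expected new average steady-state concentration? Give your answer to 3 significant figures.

The CYP1A2 pathway (38% of clearance) drops to 0.37× activity: 0.38 × 0.37 = 0.1406.
CYP2C8 (50%) and the residual 12% are unaffected.
CL_new/CL_old = 0.1406 + 0.5 + 0.12 = 0.7606.
Average steady-state concentration ∝ 1/CL, so new value = 29.9 / 0.7606 = 39.3 mg/L.

39.3 mg/L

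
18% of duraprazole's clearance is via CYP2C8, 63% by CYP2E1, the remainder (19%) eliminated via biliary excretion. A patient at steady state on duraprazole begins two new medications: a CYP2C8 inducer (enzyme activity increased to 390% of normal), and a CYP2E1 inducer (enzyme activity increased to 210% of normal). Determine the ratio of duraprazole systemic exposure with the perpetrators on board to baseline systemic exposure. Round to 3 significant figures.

0.451

CYP2C8: 0.18 × 3.9 = 0.702
CYP2E1: 0.63 × 2.1 = 1.323
Other: 0.19 (unchanged)
New clearance relative to baseline: 0.702 + 1.323 + 0.19 = 2.215.
Because systemic exposure varies inversely with clearance, the combined effect is 1 / 2.215 = 0.451.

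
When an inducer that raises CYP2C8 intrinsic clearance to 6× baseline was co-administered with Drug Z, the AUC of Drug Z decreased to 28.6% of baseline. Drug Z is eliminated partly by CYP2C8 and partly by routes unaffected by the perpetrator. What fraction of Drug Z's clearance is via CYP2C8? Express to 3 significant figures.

Call the CYP2C8 fraction fm. After the interaction, CL_new/CL_old = fm × 6 + (1 − fm).
AUC ratio = 1 / (new CL fraction), so new CL fraction = 1 / 0.286 = 3.497.
fm × 6 + 1 − fm = 3.497  ⇒  fm × (6 − 1) = 2.497  ⇒  fm = 0.499.

0.499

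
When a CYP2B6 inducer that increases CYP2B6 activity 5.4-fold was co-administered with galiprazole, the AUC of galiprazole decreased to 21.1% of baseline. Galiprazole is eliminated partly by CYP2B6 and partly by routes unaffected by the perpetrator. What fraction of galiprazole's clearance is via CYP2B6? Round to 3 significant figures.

Call the CYP2B6 fraction fm. After the interaction, CL_new/CL_old = fm × 5.4 + (1 − fm).
AUC ratio = 1 / (new CL fraction), so new CL fraction = 1 / 0.211 = 4.739.
fm × 5.4 + 1 − fm = 4.739  ⇒  fm × (5.4 − 1) = 3.739  ⇒  fm = 0.850.

0.850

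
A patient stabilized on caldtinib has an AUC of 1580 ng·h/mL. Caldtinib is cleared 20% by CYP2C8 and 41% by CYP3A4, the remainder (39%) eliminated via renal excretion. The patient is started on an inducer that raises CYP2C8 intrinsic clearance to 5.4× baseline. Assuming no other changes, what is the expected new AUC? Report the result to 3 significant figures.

The CYP2C8 pathway (20% of clearance) rises to 5.4× activity: 0.2 × 5.4 = 1.08.
CYP3A4 (41%) and the residual 39% are unaffected.
Relative clearance = 1.08 + 0.41 + 0.39 = 1.88.
AUC ∝ 1/CL, so new value = 1580 / 1.88 = 840 ng·h/mL.

840 ng·h/mL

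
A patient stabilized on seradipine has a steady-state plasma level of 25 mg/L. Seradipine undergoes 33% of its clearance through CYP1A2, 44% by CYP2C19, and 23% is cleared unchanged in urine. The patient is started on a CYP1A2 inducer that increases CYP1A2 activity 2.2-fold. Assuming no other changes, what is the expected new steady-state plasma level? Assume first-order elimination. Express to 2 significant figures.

18 mg/L

The CYP1A2 pathway (33% of clearance) rises to 2.2× activity: 0.33 × 2.2 = 0.726.
CYP2C19 (44%) and the residual 23% are unaffected.
CL_new/CL_old = 0.726 + 0.44 + 0.23 = 1.396.
New steady-state plasma level = baseline ÷ relative clearance = 25 / 1.396 = 18 mg/L.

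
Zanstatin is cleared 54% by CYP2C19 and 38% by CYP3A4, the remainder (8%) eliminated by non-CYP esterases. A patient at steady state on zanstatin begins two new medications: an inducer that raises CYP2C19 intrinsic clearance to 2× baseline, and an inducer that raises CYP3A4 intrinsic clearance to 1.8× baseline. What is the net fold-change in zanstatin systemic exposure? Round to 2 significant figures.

The CYP2C19 pathway (54% of clearance) rises to 2× activity: 0.54 × 2 = 1.08.
The CYP3A4 pathway (38% of clearance) rises to 1.8× activity: 0.38 × 1.8 = 0.684.
Non-CYP routes (8%) are unchanged.
CL_new/CL_old = 1.08 + 0.684 + 0.08 = 1.844.
Systemic exposure ∝ 1/CL: fold-change = 1 / 1.844 = 0.54.

0.54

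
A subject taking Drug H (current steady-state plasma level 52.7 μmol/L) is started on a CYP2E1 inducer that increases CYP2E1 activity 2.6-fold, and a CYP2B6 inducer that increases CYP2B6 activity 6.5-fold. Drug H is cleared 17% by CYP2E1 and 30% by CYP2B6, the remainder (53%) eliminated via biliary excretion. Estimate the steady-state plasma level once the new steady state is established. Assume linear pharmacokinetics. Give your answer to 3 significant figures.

The CYP2E1 pathway (17% of clearance) increases to 2.6× activity: 0.17 × 2.6 = 0.442.
The CYP2B6 pathway (30% of clearance) increases to 6.5× activity: 0.3 × 6.5 = 1.95.
The remaining 53% of clearance is unaffected.
Relative clearance = 0.442 + 1.95 + 0.53 = 2.922.
Dividing the baseline by the relative clearance: 52.7 / 2.922 = 18.0 μmol/L.

18.0 μmol/L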